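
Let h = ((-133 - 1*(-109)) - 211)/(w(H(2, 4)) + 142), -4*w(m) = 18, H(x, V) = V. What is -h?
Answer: 94/55 ≈ 1.7091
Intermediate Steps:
w(m) = -9/2 (w(m) = -¼*18 = -9/2)
h = -94/55 (h = ((-133 - 1*(-109)) - 211)/(-9/2 + 142) = ((-133 + 109) - 211)/(275/2) = (-24 - 211)*(2/275) = -235*2/275 = -94/55 ≈ -1.7091)
-h = -1*(-94/55) = 94/55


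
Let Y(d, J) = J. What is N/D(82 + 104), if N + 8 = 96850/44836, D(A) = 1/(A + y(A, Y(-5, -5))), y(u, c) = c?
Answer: -23696339/22418 ≈ -1057.0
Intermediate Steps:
D(A) = 1/(-5 + A) (D(A) = 1/(A - 5) = 1/(-5 + A))
N = -130919/22418 (N = -8 + 96850/44836 = -8 + 96850*(1/44836) = -8 + 48425/22418 = -130919/22418 ≈ -5.8399)
N/D(82 + 104) = -130919/(22418*(1/(-5 + (82 + 104)))) = -130919/(22418*(1/(-5 + 186))) = -130919/(22418*(1/181)) = -130919/(22418*1/181) = -130919/22418*181 = -23696339/22418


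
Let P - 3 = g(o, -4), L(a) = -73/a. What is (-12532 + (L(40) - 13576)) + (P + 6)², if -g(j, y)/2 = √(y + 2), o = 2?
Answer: -1041473/40 - 36*I*√2 ≈ -26037.0 - 50.912*I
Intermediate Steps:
g(j, y) = -2*√(2 + y) (g(j, y) = -2*√(y + 2) = -2*√(2 + y))
P = 3 - 2*I*√2 (P = 3 - 2*√(2 - 4) = 3 - 2*I*√2 ≈ 3.0 - 2.8284*I)
(-12532 + (L(40) - 13576)) + (P + 6)² = (-12532 + (-73/40 - 13576)) + ((3 - 2*I*√2) + 6)² = (-12532 + (-73*1/40 - 13576)) + (9 - 2*I*√2)² = (-12532 + (-73/40 - 13576)) + (9 - 2*I*√2)² = (-12532 - 543113/40) + (9 - 2*I*√2)² = -1044393/40 + (9 - 2*I*√2)²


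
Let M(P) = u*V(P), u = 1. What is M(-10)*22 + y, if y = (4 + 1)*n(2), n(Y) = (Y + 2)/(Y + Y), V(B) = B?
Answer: -215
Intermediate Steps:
n(Y) = (2 + Y)/(2*Y) (n(Y) = (2 + Y)/((2*Y)) = (2 + Y)*(1/(2*Y)) = (2 + Y)/(2*Y))
M(P) = P (M(P) = 1*P = P)
y = 5 (y = (4 + 1)*((1/2)*(2 + 2)/2) = 5*((1/2)*(1/2)*4) = 5*1 = 5)
M(-10)*22 + y = -10*22 + 5 = -220 + 5 = -215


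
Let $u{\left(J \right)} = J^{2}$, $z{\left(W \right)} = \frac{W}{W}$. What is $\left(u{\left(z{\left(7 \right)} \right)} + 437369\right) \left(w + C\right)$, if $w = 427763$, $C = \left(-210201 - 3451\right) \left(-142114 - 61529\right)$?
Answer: $19029602183502630$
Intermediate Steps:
$C = 43508734236$ ($C = \left(-213652\right) \left(-203643\right) = 43508734236$)
$z{\left(W \right)} = 1$
$\left(u{\left(z{\left(7 \right)} \right)} + 437369\right) \left(w + C\right) = \left(1^{2} + 437369\right) \left(427763 + 43508734236\right) = \left(1 + 437369\right) 43509161999 = 437370 \cdot 43509161999 = 19029602183502630$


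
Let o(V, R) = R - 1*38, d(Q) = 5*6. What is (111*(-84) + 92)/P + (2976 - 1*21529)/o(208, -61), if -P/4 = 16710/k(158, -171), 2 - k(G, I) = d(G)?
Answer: 50603809/275715 ≈ 183.54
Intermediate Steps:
d(Q) = 30
o(V, R) = -38 + R (o(V, R) = R - 38 = -38 + R)
k(G, I) = -28 (k(G, I) = 2 - 1*30 = 2 - 30 = -28)
P = 16710/7 (P = -66840/(-28) = -66840*(-1)/28 = -4*(-8355/14) = 16710/7 ≈ 2387.1)
(111*(-84) + 92)/P + (2976 - 1*21529)/o(208, -61) = (111*(-84) + 92)/(16710/7) + (2976 - 1*21529)/(-38 - 61) = (-9324 + 92)*(7/16710) + (2976 - 21529)/(-99) = -9232*7/16710 - 18553*(-1/99) = -32312/8355 + 18553/99 = 50603809/275715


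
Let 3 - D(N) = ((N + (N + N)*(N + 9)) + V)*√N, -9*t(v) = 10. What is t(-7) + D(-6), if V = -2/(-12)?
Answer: 17/9 + 251*I*√6/6 ≈ 1.8889 + 102.47*I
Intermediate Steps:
t(v) = -10/9 (t(v) = -⅑*10 = -10/9)
V = ⅙ (V = -2*(-1/12) = ⅙ ≈ 0.16667)
D(N) = 3 - √N*(⅙ + N + 2*N*(9 + N)) (D(N) = 3 - ((N + (N + N)*(N + 9)) + ⅙)*√N = 3 - ((N + (2*N)*(9 + N)) + ⅙)*√N = 3 - ((N + 2*N*(9 + N)) + ⅙)*√N = 3 - (⅙ + N + 2*N*(9 + N))*√N = 3 - √N*(⅙ + N + 2*N*(9 + N)))
t(-7) + D(-6) = -10/9 + (3 - (-114)*I*√6 - 72*I*√6 - I*√6/6) = -10/9 + (3 + 114*I*√6 - 72*I*√6 - I*√6/6) = -10/9 + (3 + 251*I*√6/6) = 17/9 + 251*I*√6/6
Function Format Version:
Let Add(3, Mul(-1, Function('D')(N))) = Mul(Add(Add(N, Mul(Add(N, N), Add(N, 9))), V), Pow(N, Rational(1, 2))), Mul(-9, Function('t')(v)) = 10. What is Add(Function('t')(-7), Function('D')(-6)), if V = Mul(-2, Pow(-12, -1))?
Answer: Add(Rational(17, 9), Mul(Rational(251, 6), I, Pow(6, Rational(1, 2)))) ≈ Add(1.8889, Mul(102.47, I))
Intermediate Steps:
Function('t')(v) = Rational(-10, 9) (Function('t')(v) = Mul(Rational(-1, 9), 10) = Rational(-10, 9))
V = Rational(1, 6) (V = Mul(-2, Rational(-1, 12)) = Rational(1, 6) ≈ 0.16667)
Function('D')(N) = Add(3, Mul(-1, Pow(N, Rational(1, 2)), Add(Rational(1, 6), N, Mul(2, N, Add(9, N))))) (Function('D')(N) = Add(3, Mul(-1, Mul(Add(Add(N, Mul(Add(N, N), Add(N, 9))), Rational(1, 6)), Pow(N, Rational(1, 2))))) = Add(3, Mul(-1, Mul(Add(Add(N, Mul(Mul(2, N), Add(9, N))), Rational(1, 6)), Pow(N, Rational(1, 2))))) = Add(3, Mul(-1, Mul(Add(Add(N, Mul(2, N, Add(9, N))), Rational(1, 6)), Pow(N, Rational(1, 2))))) = Add(3, Mul(-1, Mul(Add(Rational(1, 6), N, Mul(2, N, Add(9, N))), Pow(N, Rational(1, 2))))) = Add(3, Mul(-1, Mul(Pow(N, Rational(1, 2)), Add(Rational(1, 6), N, Mul(2, N, Add(9, N)))))) = Add(3, Mul(-1, Pow(N, Rational(1, 2)), Add(Rational(1, 6), N, Mul(2, N, Add(9, N))))))
Add(Function('t')(-7), Function('D')(-6)) = Add(Rational(-10, 9), Add(3, Mul(-19, Pow(-6, Rational(3, 2))), Mul(-2, Pow(-6, Rational(5, 2))), Mul(Rational(-1, 6), Pow(-6, Rational(1, 2))))) = Add(Rational(-10, 9), Add(3, Mul(-19, Mul(-6, I, Pow(6, Rational(1, 2)))), Mul(-2, Mul(36, I, Pow(6, Rational(1, 2)))), Mul(Rational(-1, 6), Mul(I, Pow(6, Rational(1, 2)))))) = Add(Rational(-10, 9), Add(3, Mul(114, I, Pow(6, Rational(1, 2))), Mul(-72, I, Pow(6, Rational(1, 2))), Mul(Rational(-1, 6), I, Pow(6, Rational(1, 2))))) = Add(Rational(-10, 9), Add(3, Mul(Rational(251, 6), I, Pow(6, Rational(1, 2))))) = Add(Rational(17, 9), Mul(Rational(251, 6), I, Pow(6, Rational(1, 2))))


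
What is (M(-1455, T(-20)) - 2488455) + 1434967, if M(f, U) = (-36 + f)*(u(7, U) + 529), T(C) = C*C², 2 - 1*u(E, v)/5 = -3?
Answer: -1879502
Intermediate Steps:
u(E, v) = 25 (u(E, v) = 10 - 5*(-3) = 10 + 15 = 25)
T(C) = C³
M(f, U) = -19944 + 554*f (M(f, U) = (-36 + f)*(25 + 529) = (-36 + f)*554 = -19944 + 554*f)
(M(-1455, T(-20)) - 2488455) + 1434967 = ((-19944 + 554*(-1455)) - 2488455) + 1434967 = ((-19944 - 806070) - 2488455) + 1434967 = (-826014 - 2488455) + 1434967 = -3314469 + 1434967 = -1879502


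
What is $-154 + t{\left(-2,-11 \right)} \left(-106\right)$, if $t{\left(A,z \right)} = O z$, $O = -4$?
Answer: $-4818$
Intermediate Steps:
$t{\left(A,z \right)} = - 4 z$
$-154 + t{\left(-2,-11 \right)} \left(-106\right) = -154 + \left(-4\right) \left(-11\right) \left(-106\right) = -154 + 44 \left(-106\right) = -154 - 4664 = -4818$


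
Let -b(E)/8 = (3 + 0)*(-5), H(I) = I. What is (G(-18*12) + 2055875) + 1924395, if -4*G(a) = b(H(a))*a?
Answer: 3986750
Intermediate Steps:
b(E) = 120 (b(E) = -8*(3 + 0)*(-5) = -24*(-5) = -8*(-15) = 120)
G(a) = -30*a
(G(-18*12) + 2055875) + 1924395 = (-(-540)*12 + 2055875) + 1924395 = (-30*(-216) + 2055875) + 1924395 = (6480 + 2055875) + 1924395 = 2062355 + 1924395 = 3986750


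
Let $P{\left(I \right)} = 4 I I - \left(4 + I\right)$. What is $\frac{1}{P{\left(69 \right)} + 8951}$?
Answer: $\frac{1}{27922} \approx 3.5814 \cdot 10^{-5}$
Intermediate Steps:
$P{\left(I \right)} = -4 - I + 4 I^{2}$ ($P{\left(I \right)} = 4 I^{2} - \left(4 + I\right) = -4 - I + 4 I^{2}$)
$\frac{1}{P{\left(69 \right)} + 8951} = \frac{1}{\left(-4 - 69 + 4 \cdot 69^{2}\right) + 8951} = \frac{1}{\left(-4 - 69 + 4 \cdot 4761\right) + 8951} = \frac{1}{\left(-4 - 69 + 19044\right) + 8951} = \frac{1}{18971 + 8951} = \frac{1}{27922}$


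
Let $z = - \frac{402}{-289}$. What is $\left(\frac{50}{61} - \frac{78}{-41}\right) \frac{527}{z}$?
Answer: $\frac{518439412}{502701} \approx 1031.3$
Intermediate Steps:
$z = \frac{402}{289}$ ($z = \left(-402\right) \left(- \frac{1}{289}\right) = \frac{402}{289} \approx 1.391$)
$\left(\frac{50}{61} - \frac{78}{-41}\right) \frac{527}{z} = \left(\frac{50}{61} - \frac{78}{-41}\right) \frac{527}{\frac{402}{289}} = \left(50 \cdot \frac{1}{61} - - \frac{78}{41}\right) 527 \cdot \frac{289}{402} = \left(\frac{50}{61} + \frac{78}{41}\right) \frac{152303}{402} = \frac{6808}{2501} \cdot \frac{152303}{402} = \frac{518439412}{502701}$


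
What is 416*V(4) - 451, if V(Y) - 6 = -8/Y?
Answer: 1213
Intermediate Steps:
V(Y) = 6 - 8/Y
416*V(4) - 451 = 416*(6 - 8/4) - 451 = 416*(6 - 8*¼) - 451 = 416*(6 - 2) - 451 = 416*4 - 451 = 1664 - 451 = 1213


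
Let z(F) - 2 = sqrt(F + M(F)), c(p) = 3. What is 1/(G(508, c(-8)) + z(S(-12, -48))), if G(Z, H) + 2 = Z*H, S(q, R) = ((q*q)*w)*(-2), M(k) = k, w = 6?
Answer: 127/193836 - I*sqrt(6)/96918 ≈ 0.00065519 - 2.5274e-5*I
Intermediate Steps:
S(q, R) = -12*q**2 (S(q, R) = ((q*q)*6)*(-2) = (q**2*6)*(-2) = (6*q**2)*(-2) = -12*q**2)
G(Z, H) = -2 + H*Z (G(Z, H) = -2 + Z*H = -2 + H*Z)
z(F) = 2 + sqrt(2)*sqrt(F) (z(F) = 2 + sqrt(F + F) = 2 + sqrt(2*F) = 2 + sqrt(2)*sqrt(F))
1/(G(508, c(-8)) + z(S(-12, -48))) = 1/((-2 + 3*508) + (2 + sqrt(2)*sqrt(-12*(-12)**2))) = 1/((-2 + 1524) + (2 + sqrt(2)*sqrt(-12*144))) = 1/(1522 + (2 + sqrt(2)*sqrt(-1728))) = 1/(1522 + (2 + sqrt(2)*(24*I*sqrt(3)))) = 1/(1522 + (2 + 24*I*sqrt(6))) = 1/(1524 + 24*I*sqrt(6))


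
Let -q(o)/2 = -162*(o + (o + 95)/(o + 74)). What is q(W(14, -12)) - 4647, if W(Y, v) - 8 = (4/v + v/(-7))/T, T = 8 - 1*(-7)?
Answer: -1464656619/905065 ≈ -1618.3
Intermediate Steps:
T = 15 (T = 8 + 7 = 15)
W(Y, v) = 8 - v/105 + 4/(15*v) (W(Y, v) = 8 + (4/v + v/(-7))/15 = 8 + (4/v + v*(-⅐))*(1/15) = 8 + (4/v - v/7)*(1/15) = 8 + (-v/105 + 4/(15*v)) = 8 - v/105 + 4/(15*v))
q(o) = 324*o + 324*(95 + o)/(74 + o) (q(o) = -(-324)*(o + (o + 95)/(o + 74)) = -(-324)*(o + (95 + o)/(74 + o)) = -2*(-162*o - 162*(95 + o)/(74 + o)) = 324*o + 324*(95 + o)/(74 + o))
q(W(14, -12)) - 4647 = 324*(95 + ((1/105)*(28 - 12*(840 - 1*(-12)))/(-12))² + 75*((1/105)*(28 - 12*(840 - 1*(-12)))/(-12)))/(74 + (1/105)*(28 - 12*(840 - 1*(-12)))/(-12)) - 4647 = 324*(95 + ((1/105)*(-1/12)*(28 - 12*(840 + 12)))² + 75*((1/105)*(-1/12)*(28 - 12*(840 + 12))))/(74 + (1/105)*(-1/12)*(28 - 12*(840 + 12))) - 4647 = 324*(95 + ((1/105)*(-1/12)*(28 - 12*852))² + 75*((1/105)*(-1/12)*(28 - 12*852)))/(74 + (1/105)*(-1/12)*(28 - 12*852)) - 4647 = 324*(95 + ((1/105)*(-1/12)*(28 - 10224))² + 75*((1/105)*(-1/12)*(28 - 10224)))/(74 + (1/105)*(-1/12)*(28 - 10224)) - 4647 = 324*(95 + ((1/105)*(-1/12)*(-10196))² + 75*((1/105)*(-1/12)*(-10196)))/(74 + (1/105)*(-1/12)*(-10196)) - 4647 = 324*(95 + (2549/315)² + 75*(2549/315))/(74 + 2549/315) - 4647 = 324*(95 + 6497401/99225 + 12745/21)/(25859/315) - 4647 = 324*(315/25859)*(76143901/99225) - 4647 = 2741180436/905065 - 4647 = -1464656619/905065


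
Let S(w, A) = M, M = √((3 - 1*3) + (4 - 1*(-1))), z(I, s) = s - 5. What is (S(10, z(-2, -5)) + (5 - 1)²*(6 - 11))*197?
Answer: -15760 + 197*√5 ≈ -15320.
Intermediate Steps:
z(I, s) = -5 + s
M = √5 (M = √((3 - 3) + (4 + 1)) = √(0 + 5) = √5 ≈ 2.2361)
S(w, A) = √5
(S(10, z(-2, -5)) + (5 - 1)²*(6 - 11))*197 = (√5 + (5 - 1)²*(6 - 11))*197 = (√5 + 4²*(-5))*197 = (√5 + 16*(-5))*197 = (√5 - 80)*197 = (-80 + √5)*197 = -15760 + 197*√5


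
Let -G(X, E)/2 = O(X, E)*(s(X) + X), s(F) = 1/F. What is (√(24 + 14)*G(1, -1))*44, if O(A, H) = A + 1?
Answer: -352*√38 ≈ -2169.9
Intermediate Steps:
O(A, H) = 1 + A
G(X, E) = -2*(1 + X)*(X + 1/X) (G(X, E) = -2*(1 + X)*(1/X + X) = -2*(1 + X)*(X + 1/X))
(√(24 + 14)*G(1, -1))*44 = (√(24 + 14)*(-2*(1 + 1)*(1 + 1²)/1))*44 = (√38*(-2*1*2*(1 + 1)))*44 = (√38*(-2*1*2*2))*44 = (√38*(-8))*44 = -8*√38*44 = -352*√38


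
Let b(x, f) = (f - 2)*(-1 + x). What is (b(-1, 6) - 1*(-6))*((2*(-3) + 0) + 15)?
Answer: -18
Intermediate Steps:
b(x, f) = (-1 + x)*(-2 + f) (b(x, f) = (-2 + f)*(-1 + x) = (-1 + x)*(-2 + f))
(b(-1, 6) - 1*(-6))*((2*(-3) + 0) + 15) = ((2 - 1*6 - 2*(-1) + 6*(-1)) - 1*(-6))*((2*(-3) + 0) + 15) = ((2 - 6 + 2 - 6) + 6)*((-6 + 0) + 15) = (-8 + 6)*(-6 + 15) = -2*9 = -18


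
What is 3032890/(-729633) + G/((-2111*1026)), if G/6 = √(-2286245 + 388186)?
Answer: -3032890/729633 - I*√1898059/360981 ≈ -4.1567 - 0.0038165*I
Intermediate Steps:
G = 6*I*√1898059 (G = 6*√(-2286245 + 388186) = 6*√(-1898059) = 6*(I*√1898059) = 6*I*√1898059 ≈ 8266.2*I)
3032890/(-729633) + G/((-2111*1026)) = 3032890/(-729633) + (6*I*√1898059)/((-2111*1026)) = 3032890*(-1/729633) + (6*I*√1898059)/(-2165886) = -3032890/729633 + (6*I*√1898059)*(-1/2165886) = -3032890/729633 - I*√1898059/360981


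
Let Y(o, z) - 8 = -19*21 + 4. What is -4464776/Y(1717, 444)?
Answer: 103832/9 ≈ 11537.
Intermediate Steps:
Y(o, z) = -387 (Y(o, z) = 8 + (-19*21 + 4) = 8 + (-399 + 4) = 8 - 395 = -387)
-4464776/Y(1717, 444) = -4464776/(-387) = -4464776*(-1/387) = 103832/9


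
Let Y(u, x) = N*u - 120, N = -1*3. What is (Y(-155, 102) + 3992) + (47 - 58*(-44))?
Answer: 6936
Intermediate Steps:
N = -3
Y(u, x) = -120 - 3*u (Y(u, x) = -3*u - 120 = -120 - 3*u)
(Y(-155, 102) + 3992) + (47 - 58*(-44)) = ((-120 - 3*(-155)) + 3992) + (47 - 58*(-44)) = ((-120 + 465) + 3992) + (47 + 2552) = (345 + 3992) + 2599 = 4337 + 2599 = 6936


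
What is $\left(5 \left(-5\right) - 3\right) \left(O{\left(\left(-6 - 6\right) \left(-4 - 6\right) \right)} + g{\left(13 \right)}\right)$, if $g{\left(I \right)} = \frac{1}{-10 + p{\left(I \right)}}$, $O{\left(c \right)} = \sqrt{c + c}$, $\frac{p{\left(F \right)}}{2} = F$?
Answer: $- \frac{7}{4} - 112 \sqrt{15} \approx -435.52$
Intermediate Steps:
$p{\left(F \right)} = 2 F$
$O{\left(c \right)} = \sqrt{2} \sqrt{c}$ ($O{\left(c \right)} = \sqrt{2 c} = \sqrt{2} \sqrt{c}$)
$g{\left(I \right)} = \frac{1}{-10 + 2 I}$
$\left(5 \left(-5\right) - 3\right) \left(O{\left(\left(-6 - 6\right) \left(-4 - 6\right) \right)} + g{\left(13 \right)}\right) = \left(5 \left(-5\right) - 3\right) \left(\sqrt{2} \sqrt{\left(-6 - 6\right) \left(-4 - 6\right)} + \frac{1}{2 \left(-5 + 13\right)}\right) = \left(-25 - 3\right) \left(\sqrt{2} \sqrt{\left(-12\right) \left(-10\right)} + \frac{1}{2 \cdot 8}\right) = - 28 \left(\sqrt{2} \sqrt{120} + \frac{1}{2} \cdot \frac{1}{8}\right) = - 28 \left(\sqrt{2} \cdot 2 \sqrt{30} + \frac{1}{16}\right) = - 28 \left(4 \sqrt{15} + \frac{1}{16}\right) = - 28 \left(\frac{1}{16} + 4 \sqrt{15}\right) = - \frac{7}{4} - 112 \sqrt{15}$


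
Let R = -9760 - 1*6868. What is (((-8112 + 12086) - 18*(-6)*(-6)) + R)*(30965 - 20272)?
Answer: -142238286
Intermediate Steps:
R = -16628 (R = -9760 - 6868 = -16628)
(((-8112 + 12086) - 18*(-6)*(-6)) + R)*(30965 - 20272) = (((-8112 + 12086) - 18*(-6)*(-6)) - 16628)*(30965 - 20272) = ((3974 + 108*(-6)) - 16628)*10693 = ((3974 - 648) - 16628)*10693 = (3326 - 16628)*10693 = -13302*10693 = -142238286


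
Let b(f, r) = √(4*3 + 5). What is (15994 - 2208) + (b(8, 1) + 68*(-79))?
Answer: 8414 + √17 ≈ 8418.1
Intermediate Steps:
b(f, r) = √17 (b(f, r) = √(12 + 5) = √17)
(15994 - 2208) + (b(8, 1) + 68*(-79)) = (15994 - 2208) + (√17 + 68*(-79)) = 13786 + (√17 - 5372) = 13786 + (-5372 + √17) = 8414 + √17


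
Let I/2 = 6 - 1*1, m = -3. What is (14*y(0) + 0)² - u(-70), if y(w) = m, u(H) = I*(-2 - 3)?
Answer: 1814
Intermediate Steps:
I = 10 (I = 2*(6 - 1*1) = 2*(6 - 1) = 2*5 = 10)
u(H) = -50 (u(H) = 10*(-2 - 3) = 10*(-5) = -50)
y(w) = -3
(14*y(0) + 0)² - u(-70) = (14*(-3) + 0)² - 1*(-50) = (-42 + 0)² + 50 = (-42)² + 50 = 1764 + 50 = 1814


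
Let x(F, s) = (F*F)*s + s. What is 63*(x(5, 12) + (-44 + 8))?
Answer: 17388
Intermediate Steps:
x(F, s) = s + s*F² (x(F, s) = F²*s + s = s*F² + s = s + s*F²)
63*(x(5, 12) + (-44 + 8)) = 63*(12*(1 + 5²) + (-44 + 8)) = 63*(12*(1 + 25) - 36) = 63*(12*26 - 36) = 63*(312 - 36) = 63*276 = 17388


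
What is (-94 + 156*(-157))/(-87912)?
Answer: 12293/43956 ≈ 0.27967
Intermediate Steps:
(-94 + 156*(-157))/(-87912) = (-94 - 24492)*(-1/87912) = -24586*(-1/87912) = 12293/43956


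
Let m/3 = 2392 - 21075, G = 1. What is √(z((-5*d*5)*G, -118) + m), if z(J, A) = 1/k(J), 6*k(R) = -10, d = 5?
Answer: 2*I*√350310/5 ≈ 236.75*I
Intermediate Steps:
k(R) = -5/3 (k(R) = (⅙)*(-10) = -5/3)
m = -56049 (m = 3*(2392 - 21075) = 3*(-18683) = -56049)
z(J, A) = -⅗ (z(J, A) = 1/(-5/3) = -⅗)
√(z((-5*d*5)*G, -118) + m) = √(-⅗ - 56049) = √(-280248/5) = 2*I*√350310/5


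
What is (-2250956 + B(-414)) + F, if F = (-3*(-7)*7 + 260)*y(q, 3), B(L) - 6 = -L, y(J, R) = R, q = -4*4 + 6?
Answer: -2249315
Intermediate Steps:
q = -10 (q = -16 + 6 = -10)
B(L) = 6 - L
F = 1221 (F = (-3*(-7)*7 + 260)*3 = (21*7 + 260)*3 = (147 + 260)*3 = 407*3 = 1221)
(-2250956 + B(-414)) + F = (-2250956 + (6 - 1*(-414))) + 1221 = (-2250956 + (6 + 414)) + 1221 = (-2250956 + 420) + 1221 = -2250536 + 1221 = -2249315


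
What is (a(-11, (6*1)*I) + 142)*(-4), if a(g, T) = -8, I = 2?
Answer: -536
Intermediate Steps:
(a(-11, (6*1)*I) + 142)*(-4) = (-8 + 142)*(-4) = 134*(-4) = -536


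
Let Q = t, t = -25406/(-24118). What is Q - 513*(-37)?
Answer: 228904582/12059 ≈ 18982.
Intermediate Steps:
t = 12703/12059 (t = -25406*(-1/24118) = 12703/12059 ≈ 1.0534)
Q = 12703/12059 ≈ 1.0534
Q - 513*(-37) = 12703/12059 - 513*(-37) = 12703/12059 - 1*(-18981) = 12703/12059 + 18981 = 228904582/12059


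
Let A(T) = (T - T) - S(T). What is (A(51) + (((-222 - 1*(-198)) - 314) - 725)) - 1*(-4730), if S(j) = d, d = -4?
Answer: 3671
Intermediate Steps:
S(j) = -4
A(T) = 4 (A(T) = (T - T) - 1*(-4) = 0 + 4 = 4)
(A(51) + (((-222 - 1*(-198)) - 314) - 725)) - 1*(-4730) = (4 + (((-222 - 1*(-198)) - 314) - 725)) - 1*(-4730) = (4 + (((-222 + 198) - 314) - 725)) + 4730 = (4 + ((-24 - 314) - 725)) + 4730 = (4 + (-338 - 725)) + 4730 = (4 - 1063) + 4730 = -1059 + 4730 = 3671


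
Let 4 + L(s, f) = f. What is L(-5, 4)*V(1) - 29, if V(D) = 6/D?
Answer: -29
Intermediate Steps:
L(s, f) = -4 + f
L(-5, 4)*V(1) - 29 = (-4 + 4)*(6/1) - 29 = 0*(6*1) - 29 = 0*6 - 29 = 0 - 29 = -29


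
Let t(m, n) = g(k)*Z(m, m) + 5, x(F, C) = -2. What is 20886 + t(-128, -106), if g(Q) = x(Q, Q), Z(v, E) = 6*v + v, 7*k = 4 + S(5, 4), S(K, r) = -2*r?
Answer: 22683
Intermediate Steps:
k = -4/7 (k = (4 - 2*4)/7 = (4 - 8)/7 = (⅐)*(-4) = -4/7 ≈ -0.57143)
Z(v, E) = 7*v
g(Q) = -2
t(m, n) = 5 - 14*m (t(m, n) = -14*m + 5 = 5 - 14*m)
20886 + t(-128, -106) = 20886 + (5 - 14*(-128)) = 20886 + (5 + 1792) = 20886 + 1797 = 22683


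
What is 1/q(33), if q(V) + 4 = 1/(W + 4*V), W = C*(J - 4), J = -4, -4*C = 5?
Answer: -142/567 ≈ -0.25044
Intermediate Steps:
C = -5/4 (C = -¼*5 = -5/4 ≈ -1.2500)
W = 10 (W = -5*(-4 - 4)/4 = -5/4*(-8) = 10)
q(V) = -4 + 1/(10 + 4*V)
1/q(33) = 1/((-39 - 16*33)/(2*(5 + 2*33))) = 1/((-39 - 528)/(2*(5 + 66))) = 1/((½)*(-567)/71) = 1/((½)*(1/71)*(-567)) = 1/(-567/142) = -142/567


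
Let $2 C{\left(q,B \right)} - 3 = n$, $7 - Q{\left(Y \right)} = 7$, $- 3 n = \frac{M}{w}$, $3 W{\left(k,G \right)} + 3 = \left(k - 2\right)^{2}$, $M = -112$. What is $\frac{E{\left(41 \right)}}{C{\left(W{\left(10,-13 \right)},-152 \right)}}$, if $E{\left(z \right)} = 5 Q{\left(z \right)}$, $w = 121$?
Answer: $0$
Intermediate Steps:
$W{\left(k,G \right)} = -1 + \frac{\left(-2 + k\right)^{2}}{3}$ ($W{\left(k,G \right)} = -1 + \frac{\left(k - 2\right)^{2}}{3} = -1 + \frac{\left(-2 + k\right)^{2}}{3}$)
$n = \frac{112}{363}$ ($n = - \frac{\left(-112\right) \frac{1}{121}}{3} = \left(- \frac{1}{3}\right) \left(- \frac{112}{121}\right) = \frac{112}{363} \approx 0.30854$)
$Q{\left(Y \right)} = 0$ ($Q{\left(Y \right)} = 7 - 7 = 0$)
$C{\left(q,B \right)} = \frac{1201}{726}$ ($C{\left(q,B \right)} = \frac{3}{2} + \frac{1}{2} \cdot \frac{112}{363} = \frac{3}{2} + \frac{56}{363} = \frac{1201}{726}$)
$E{\left(z \right)} = 0$ ($E{\left(z \right)} = 5 \cdot 0 = 0$)
$\frac{E{\left(41 \right)}}{C{\left(W{\left(10,-13 \right)},-152 \right)}} = \frac{0}{\frac{1201}{726}} = 0 \cdot \frac{726}{1201} = 0$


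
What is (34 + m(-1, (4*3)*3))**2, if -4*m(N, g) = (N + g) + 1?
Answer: 625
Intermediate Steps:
m(N, g) = -1/4 - N/4 - g/4 (m(N, g) = -((N + g) + 1)/4 = -(1 + N + g)/4 = -1/4 - N/4 - g/4)
(34 + m(-1, (4*3)*3))**2 = (34 + (-1/4 - 1/4*(-1) - 4*3*3/4))**2 = (34 + (-1/4 + 1/4 - 3*3))**2 = (34 + (-1/4 + 1/4 - 1/4*36))**2 = (34 + (-1/4 + 1/4 - 9))**2 = (34 - 9)**2 = 25**2 = 625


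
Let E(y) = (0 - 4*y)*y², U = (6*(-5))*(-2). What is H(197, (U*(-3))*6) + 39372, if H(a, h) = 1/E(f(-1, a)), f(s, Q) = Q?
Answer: 1204054503023/30581492 ≈ 39372.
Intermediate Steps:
U = 60 (U = -30*(-2) = 60)
E(y) = -4*y³ (E(y) = (-4*y)*y² = -4*y³)
H(a, h) = -1/(4*a³) (H(a, h) = 1/(-4*a³) = -1/(4*a³))
H(197, (U*(-3))*6) + 39372 = -¼/197³ + 39372 = -¼*1/7645373 + 39372 = -1/30581492 + 39372 = 1204054503023/30581492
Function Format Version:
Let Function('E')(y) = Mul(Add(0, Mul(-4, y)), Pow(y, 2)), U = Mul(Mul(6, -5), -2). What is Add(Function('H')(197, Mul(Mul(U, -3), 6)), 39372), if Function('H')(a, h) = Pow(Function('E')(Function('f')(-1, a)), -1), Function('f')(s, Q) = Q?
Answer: Rational(1204054503023, 30581492) ≈ 39372.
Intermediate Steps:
U = 60 (U = Mul(-30, -2) = 60)
Function('E')(y) = Mul(-4, Pow(y, 3)) (Function('E')(y) = Mul(Mul(-4, y), Pow(y, 2)) = Mul(-4, Pow(y, 3)))
Function('H')(a, h) = Mul(Rational(-1, 4), Pow(a, -3)) (Function('H')(a, h) = Pow(Mul(-4, Pow(a, 3)), -1) = Mul(Rational(-1, 4), Pow(a, -3)))
Add(Function('H')(197, Mul(Mul(U, -3), 6)), 39372) = Add(Mul(Rational(-1, 4), Pow(197, -3)), 39372) = Add(Mul(Rational(-1, 4), Rational(1, 7645373)), 39372) = Add(Rational(-1, 30581492), 39372) = Rational(1204054503023, 30581492)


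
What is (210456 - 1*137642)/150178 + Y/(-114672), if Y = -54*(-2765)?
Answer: -167539883/205014424 ≈ -0.81721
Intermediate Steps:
Y = 149310
(210456 - 1*137642)/150178 + Y/(-114672) = (210456 - 1*137642)/150178 + 149310/(-114672) = (210456 - 137642)*(1/150178) + 149310*(-1/114672) = 72814*(1/150178) - 24885/19112 = 5201/10727 - 24885/19112 = -167539883/205014424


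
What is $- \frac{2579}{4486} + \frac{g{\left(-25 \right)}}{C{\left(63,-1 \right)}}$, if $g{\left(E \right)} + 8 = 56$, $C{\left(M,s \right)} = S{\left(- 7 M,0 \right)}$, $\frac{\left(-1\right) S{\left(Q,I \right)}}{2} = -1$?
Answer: $\frac{105085}{4486} \approx 23.425$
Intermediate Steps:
$S{\left(Q,I \right)} = 2$ ($S{\left(Q,I \right)} = \left(-2\right) \left(-1\right) = 2$)
$C{\left(M,s \right)} = 2$
$g{\left(E \right)} = 48$ ($g{\left(E \right)} = -8 + 56 = 48$)
$- \frac{2579}{4486} + \frac{g{\left(-25 \right)}}{C{\left(63,-1 \right)}} = - \frac{2579}{4486} + \frac{48}{2} = \left(-2579\right) \frac{1}{4486} + 48 \cdot \frac{1}{2} = - \frac{2579}{4486} + 24 = \frac{105085}{4486}$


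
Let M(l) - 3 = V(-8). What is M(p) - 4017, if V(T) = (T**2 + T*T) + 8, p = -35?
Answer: -3878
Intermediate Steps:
V(T) = 8 + 2*T**2 (V(T) = (T**2 + T**2) + 8 = 2*T**2 + 8 = 8 + 2*T**2)
M(l) = 139 (M(l) = 3 + (8 + 2*(-8)**2) = 3 + (8 + 2*64) = 3 + (8 + 128) = 3 + 136 = 139)
M(p) - 4017 = 139 - 4017 = -3878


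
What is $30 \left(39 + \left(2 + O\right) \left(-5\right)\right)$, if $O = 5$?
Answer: $120$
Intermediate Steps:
$30 \left(39 + \left(2 + O\right) \left(-5\right)\right) = 30 \left(39 + \left(2 + 5\right) \left(-5\right)\right) = 30 \left(39 + 7 \left(-5\right)\right) = 30 \left(39 - 35\right) = 30 \cdot 4 = 120$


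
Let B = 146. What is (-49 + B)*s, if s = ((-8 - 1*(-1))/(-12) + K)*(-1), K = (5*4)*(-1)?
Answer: 22601/12 ≈ 1883.4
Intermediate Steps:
K = -20 (K = 20*(-1) = -20)
s = 233/12 (s = ((-8 - 1*(-1))/(-12) - 20)*(-1) = ((-8 + 1)*(-1/12) - 20)*(-1) = (-7*(-1/12) - 20)*(-1) = (7/12 - 20)*(-1) = -233/12*(-1) = 233/12 ≈ 19.417)
(-49 + B)*s = (-49 + 146)*(233/12) = 97*(233/12) = 22601/12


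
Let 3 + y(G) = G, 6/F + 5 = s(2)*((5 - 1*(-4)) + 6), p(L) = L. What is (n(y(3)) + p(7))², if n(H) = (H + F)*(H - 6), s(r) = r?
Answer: 19321/625 ≈ 30.914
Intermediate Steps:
F = 6/25 (F = 6/(-5 + 2*((5 - 1*(-4)) + 6)) = 6/(-5 + 2*((5 + 4) + 6)) = 6/(-5 + 2*(9 + 6)) = 6/(-5 + 2*15) = 6/(-5 + 30) = 6/25 ≈ 0.24000)
y(G) = -3 + G
n(H) = (-6 + H)*(6/25 + H) (n(H) = (H + 6/25)*(H - 6) = (6/25 + H)*(-6 + H) = (-6 + H)*(6/25 + H))
(n(y(3)) + p(7))² = ((-36/25 + (-3 + 3)² - 144*(-3 + 3)/25) + 7)² = ((-36/25 + 0² - 144/25*0) + 7)² = ((-36/25 + 0 + 0) + 7)² = (-36/25 + 7)² = (139/25)² = 19321/625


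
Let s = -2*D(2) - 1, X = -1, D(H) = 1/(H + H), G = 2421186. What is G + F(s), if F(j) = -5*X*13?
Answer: 2421251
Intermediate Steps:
D(H) = 1/(2*H)
s = -3/2 (s = -1/2 - 1 = -2*¼ - 1 = -½ - 1 = -3/2 ≈ -1.5000)
F(j) = 65 (F(j) = -5*(-1)*13 = 5*13 = 65)
G + F(s) = 2421186 + 65 = 2421251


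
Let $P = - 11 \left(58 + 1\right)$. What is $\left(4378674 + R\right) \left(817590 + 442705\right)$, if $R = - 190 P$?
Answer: $5673827925280$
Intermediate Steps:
$P = -649$ ($P = \left(-11\right) 59 = -649$)
$R = 123310$ ($R = \left(-190\right) \left(-649\right) = 123310$)
$\left(4378674 + R\right) \left(817590 + 442705\right) = \left(4378674 + 123310\right) \left(817590 + 442705\right) = 4501984 \cdot 1260295 = 5673827925280$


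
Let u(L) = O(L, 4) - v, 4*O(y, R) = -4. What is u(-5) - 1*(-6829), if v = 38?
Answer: 6790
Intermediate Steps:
O(y, R) = -1 (O(y, R) = (1/4)*(-4) = -1)
u(L) = -39 (u(L) = -1 - 1*38 = -1 - 38 = -39)
u(-5) - 1*(-6829) = -39 - 1*(-6829) = -39 + 6829 = 6790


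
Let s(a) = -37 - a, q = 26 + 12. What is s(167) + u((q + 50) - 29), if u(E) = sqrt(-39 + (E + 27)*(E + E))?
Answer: -204 + sqrt(10109) ≈ -103.46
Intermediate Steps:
q = 38
u(E) = sqrt(-39 + 2*E*(27 + E)) (u(E) = sqrt(-39 + (27 + E)*(2*E)) = sqrt(-39 + 2*E*(27 + E)))
s(167) + u((q + 50) - 29) = (-37 - 1*167) + sqrt(-39 + 2*((38 + 50) - 29)**2 + 54*((38 + 50) - 29)) = (-37 - 167) + sqrt(-39 + 2*(88 - 29)**2 + 54*(88 - 29)) = -204 + sqrt(-39 + 2*59**2 + 54*59) = -204 + sqrt(-39 + 2*3481 + 3186) = -204 + sqrt(-39 + 6962 + 3186) = -204 + sqrt(10109)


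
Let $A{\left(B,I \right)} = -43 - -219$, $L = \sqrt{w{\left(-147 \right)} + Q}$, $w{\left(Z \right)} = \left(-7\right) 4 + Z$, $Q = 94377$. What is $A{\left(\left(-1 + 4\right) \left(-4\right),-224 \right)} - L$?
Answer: $176 - \sqrt{94202} \approx -130.92$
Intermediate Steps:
$w{\left(Z \right)} = -28 + Z$
$L = \sqrt{94202}$ ($L = \sqrt{\left(-28 - 147\right) + 94377} = \sqrt{-175 + 94377} = \sqrt{94202} \approx 306.92$)
$A{\left(B,I \right)} = 176$ ($A{\left(B,I \right)} = -43 + 219 = 176$)
$A{\left(\left(-1 + 4\right) \left(-4\right),-224 \right)} - L = 176 - \sqrt{94202}$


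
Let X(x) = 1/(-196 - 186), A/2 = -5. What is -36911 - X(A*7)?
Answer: -14100001/382 ≈ -36911.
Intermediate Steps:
A = -10 (A = 2*(-5) = -10)
X(x) = -1/382 (X(x) = 1/(-382) = -1/382)
-36911 - X(A*7) = -36911 - 1*(-1/382) = -36911 + 1/382 = -14100001/382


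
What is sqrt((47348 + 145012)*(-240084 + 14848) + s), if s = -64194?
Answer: I*sqrt(43326461154) ≈ 2.0815e+5*I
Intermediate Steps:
sqrt((47348 + 145012)*(-240084 + 14848) + s) = sqrt((47348 + 145012)*(-240084 + 14848) - 64194) = sqrt(192360*(-225236) - 64194) = sqrt(-43326396960 - 64194) = sqrt(-43326461154) = I*sqrt(43326461154)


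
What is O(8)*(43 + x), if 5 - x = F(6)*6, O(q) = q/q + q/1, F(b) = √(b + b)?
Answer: 432 - 108*√3 ≈ 244.94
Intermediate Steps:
F(b) = √2*√b (F(b) = √(2*b) = √2*√b)
O(q) = 1 + q (O(q) = 1 + q*1 = 1 + q)
x = 5 - 12*√3 (x = 5 - √2*√6*6 = 5 - 2*√3*6 = 5 - 12*√3 ≈ -15.785)
O(8)*(43 + x) = (1 + 8)*(43 + (5 - 12*√3)) = 9*(48 - 12*√3) = 432 - 108*√3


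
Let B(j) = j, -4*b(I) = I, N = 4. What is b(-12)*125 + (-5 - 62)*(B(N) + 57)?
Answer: -3712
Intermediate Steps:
b(I) = -I/4
b(-12)*125 + (-5 - 62)*(B(N) + 57) = -¼*(-12)*125 + (-5 - 62)*(4 + 57) = 3*125 - 67*61 = 375 - 4087 = -3712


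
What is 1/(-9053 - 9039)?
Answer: -1/18092 ≈ -5.5273e-5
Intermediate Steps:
1/(-9053 - 9039) = 1/(-18092) = -1/18092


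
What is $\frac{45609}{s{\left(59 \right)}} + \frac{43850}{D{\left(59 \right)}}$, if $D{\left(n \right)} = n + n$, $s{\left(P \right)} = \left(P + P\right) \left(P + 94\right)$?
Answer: $\frac{2251553}{6018} \approx 374.14$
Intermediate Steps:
$s{\left(P \right)} = 2 P \left(94 + P\right)$
$D{\left(n \right)} = 2 n$
$\frac{45609}{s{\left(59 \right)}} + \frac{43850}{D{\left(59 \right)}} = \frac{45609}{2 \cdot 59 \left(94 + 59\right)} + \frac{43850}{2 \cdot 59} = \frac{45609}{2 \cdot 59 \cdot 153} + \frac{43850}{118} = \frac{45609}{18054} + 43850 \cdot \frac{1}{118} = 45609 \cdot \frac{1}{18054} + \frac{21925}{59} = \frac{15203}{6018} + \frac{21925}{59} = \frac{2251553}{6018}$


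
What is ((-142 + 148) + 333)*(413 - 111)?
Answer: 102378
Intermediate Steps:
((-142 + 148) + 333)*(413 - 111) = (6 + 333)*302 = 339*302 = 102378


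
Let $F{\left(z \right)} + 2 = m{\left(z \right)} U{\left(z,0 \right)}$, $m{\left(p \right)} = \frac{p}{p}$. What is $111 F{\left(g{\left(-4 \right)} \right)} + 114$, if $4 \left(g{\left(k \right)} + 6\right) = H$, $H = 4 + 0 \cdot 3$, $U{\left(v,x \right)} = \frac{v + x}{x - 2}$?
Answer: $\frac{339}{2} \approx 169.5$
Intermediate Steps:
$U{\left(v,x \right)} = \frac{v + x}{-2 + x}$
$m{\left(p \right)} = 1$
$H = 4$ ($H = 4 + 0 = 4$)
$g{\left(k \right)} = -5$ ($g{\left(k \right)} = -6 + \frac{1}{4} \cdot 4 = -6 + 1 = -5$)
$F{\left(z \right)} = -2 - \frac{z}{2}$ ($F{\left(z \right)} = -2 + 1 \frac{z + 0}{-2 + 0} = -2 + 1 \frac{z}{-2} = -2 + 1 \left(- \frac{z}{2}\right) = -2 - \frac{z}{2}$)
$111 F{\left(g{\left(-4 \right)} \right)} + 114 = 111 \left(-2 - - \frac{5}{2}\right) + 114 = 111 \left(-2 + \frac{5}{2}\right) + 114 = 111 \cdot \frac{1}{2} + 114 = \frac{111}{2} + 114 = \frac{339}{2}$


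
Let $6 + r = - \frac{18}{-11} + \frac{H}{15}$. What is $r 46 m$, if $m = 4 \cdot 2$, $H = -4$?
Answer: $- \frac{281152}{165} \approx -1704.0$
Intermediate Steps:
$m = 8$
$r = - \frac{764}{165}$ ($r = -6 - \left(- \frac{18}{11} + \frac{4}{15}\right) = -6 - - \frac{226}{165} = -6 + \left(\frac{18}{11} - \frac{4}{15}\right) = -6 + \frac{226}{165} = - \frac{764}{165} \approx -4.6303$)
$r 46 m = \left(- \frac{764}{165}\right) 46 \cdot 8 = \left(- \frac{35144}{165}\right) 8 = - \frac{281152}{165}$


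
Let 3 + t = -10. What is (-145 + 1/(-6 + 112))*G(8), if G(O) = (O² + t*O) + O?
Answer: 245904/53 ≈ 4639.7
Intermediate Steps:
t = -13 (t = -3 - 10 = -13)
G(O) = O² - 12*O (G(O) = (O² - 13*O) + O = O² - 12*O)
(-145 + 1/(-6 + 112))*G(8) = (-145 + 1/(-6 + 112))*(8*(-12 + 8)) = (-145 + 1/106)*(8*(-4)) = (-145 + 1/106)*(-32) = -15369/106*(-32) = 245904/53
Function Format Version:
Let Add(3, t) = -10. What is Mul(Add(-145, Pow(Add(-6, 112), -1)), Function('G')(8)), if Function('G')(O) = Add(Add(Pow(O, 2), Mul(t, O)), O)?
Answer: Rational(245904, 53) ≈ 4639.7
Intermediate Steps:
t = -13 (t = Add(-3, -10) = -13)
Function('G')(O) = Add(Pow(O, 2), Mul(-12, O)) (Function('G')(O) = Add(Add(Pow(O, 2), Mul(-13, O)), O) = Add(Pow(O, 2), Mul(-12, O)))
Mul(Add(-145, Pow(Add(-6, 112), -1)), Function('G')(8)) = Mul(Add(-145, Pow(Add(-6, 112), -1)), Mul(8, Add(-12, 8))) = Mul(Add(-145, Pow(106, -1)), Mul(8, -4)) = Mul(Add(-145, Rational(1, 106)), -32) = Mul(Rational(-15369, 106), -32) = Rational(245904, 53)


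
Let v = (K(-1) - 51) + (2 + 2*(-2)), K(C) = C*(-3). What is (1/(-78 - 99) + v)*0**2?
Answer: 0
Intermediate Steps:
K(C) = -3*C
v = -50 (v = (-3*(-1) - 51) + (2 + 2*(-2)) = (3 - 51) + (2 - 4) = -48 - 2 = -50)
(1/(-78 - 99) + v)*0**2 = (1/(-78 - 99) - 50)*0**2 = (1/(-177) - 50)*0 = (-1/177 - 50)*0 = -8851/177*0 = 0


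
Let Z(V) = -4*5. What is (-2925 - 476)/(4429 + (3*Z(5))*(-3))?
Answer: -3401/4609 ≈ -0.73790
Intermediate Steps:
Z(V) = -20
(-2925 - 476)/(4429 + (3*Z(5))*(-3)) = (-2925 - 476)/(4429 + (3*(-20))*(-3)) = -3401/(4429 - 60*(-3)) = -3401/(4429 + 180) = -3401/4609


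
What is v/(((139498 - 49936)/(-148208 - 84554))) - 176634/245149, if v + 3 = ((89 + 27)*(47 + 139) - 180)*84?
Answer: -17092365581908621/3659339123 ≈ -4.6709e+6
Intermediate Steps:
v = 1797261 (v = -3 + ((89 + 27)*(47 + 139) - 180)*84 = -3 + (116*186 - 180)*84 = -3 + (21576 - 180)*84 = -3 + 21396*84 = -3 + 1797264 = 1797261)
v/(((139498 - 49936)/(-148208 - 84554))) - 176634/245149 = 1797261/(((139498 - 49936)/(-148208 - 84554))) - 176634/245149 = 1797261/((89562/(-232762))) - 176634*1/245149 = 1797261/((89562*(-1/232762))) - 176634/245149 = 1797261/(-44781/116381) - 176634/245149 = 1797261*(-116381/44781) - 176634/245149 = -69722344147/14927 - 176634/245149 = -17092365581908621/3659339123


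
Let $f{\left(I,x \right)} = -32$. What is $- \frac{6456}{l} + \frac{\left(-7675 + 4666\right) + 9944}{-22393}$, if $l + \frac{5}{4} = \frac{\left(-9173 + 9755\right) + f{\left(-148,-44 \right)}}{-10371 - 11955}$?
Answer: $\frac{6454909570091}{1274497595} \approx 5064.7$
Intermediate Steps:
$l = - \frac{56915}{44652}$ ($l = - \frac{5}{4} + \frac{\left(-9173 + 9755\right) - 32}{-10371 - 11955} = - \frac{5}{4} + \frac{582 - 32}{-22326} = - \frac{5}{4} + 550 \left(- \frac{1}{22326}\right) = - \frac{5}{4} - \frac{275}{11163} = - \frac{56915}{44652} \approx -1.2746$)
$- \frac{6456}{l} + \frac{\left(-7675 + 4666\right) + 9944}{-22393} = - \frac{6456}{- \frac{56915}{44652}} + \frac{\left(-7675 + 4666\right) + 9944}{-22393} = \left(-6456\right) \left(- \frac{44652}{56915}\right) + \left(-3009 + 9944\right) \left(- \frac{1}{22393}\right) = \frac{288273312}{56915} + 6935 \left(- \frac{1}{22393}\right) = \frac{288273312}{56915} - \frac{6935}{22393} = \frac{6454909570091}{1274497595}$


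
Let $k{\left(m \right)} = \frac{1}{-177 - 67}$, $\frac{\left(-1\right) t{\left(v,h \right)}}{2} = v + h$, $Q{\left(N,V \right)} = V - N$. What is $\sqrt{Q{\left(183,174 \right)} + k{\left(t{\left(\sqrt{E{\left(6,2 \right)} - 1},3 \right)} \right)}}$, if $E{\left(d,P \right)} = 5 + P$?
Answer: $\frac{13 i \sqrt{793}}{122} \approx 3.0007 i$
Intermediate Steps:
$t{\left(v,h \right)} = - 2 h - 2 v$ ($t{\left(v,h \right)} = - 2 \left(v + h\right) = - 2 \left(h + v\right) = - 2 h - 2 v$)
$k{\left(m \right)} = - \frac{1}{244}$ ($k{\left(m \right)} = \frac{1}{-244} = - \frac{1}{244}$)
$\sqrt{Q{\left(183,174 \right)} + k{\left(t{\left(\sqrt{E{\left(6,2 \right)} - 1},3 \right)} \right)}} = \sqrt{\left(174 - 183\right) - \frac{1}{244}} = \sqrt{-9 - \frac{1}{244}} = \sqrt{- \frac{2197}{244}} = \frac{13 i \sqrt{793}}{122}$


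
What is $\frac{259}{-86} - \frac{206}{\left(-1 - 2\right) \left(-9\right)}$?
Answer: $- \frac{24709}{2322} \approx -10.641$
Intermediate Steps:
$\frac{259}{-86} - \frac{206}{\left(-1 - 2\right) \left(-9\right)} = 259 \left(- \frac{1}{86}\right) - \frac{206}{\left(-3\right) \left(-9\right)} = - \frac{259}{86} - \frac{206}{27} = - \frac{24709}{2322}$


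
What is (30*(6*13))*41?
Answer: 95940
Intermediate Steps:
(30*(6*13))*41 = (30*78)*41 = 2340*41 = 95940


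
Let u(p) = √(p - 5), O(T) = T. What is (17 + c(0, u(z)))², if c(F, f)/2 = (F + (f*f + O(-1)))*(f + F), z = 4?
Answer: 273 - 136*I ≈ 273.0 - 136.0*I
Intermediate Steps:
u(p) = √(-5 + p)
c(F, f) = 2*(F + f)*(-1 + F + f²) (c(F, f) = 2*((F + (f*f - 1))*(f + F)) = 2*((F + (f² - 1))*(F + f)) = 2*((F + (-1 + f²))*(F + f)) = 2*((-1 + F + f²)*(F + f)) = 2*((F + f)*(-1 + F + f²)) = 2*(F + f)*(-1 + F + f²))
(17 + c(0, u(z)))² = (17 + (-2*0 - 2*√(-5 + 4) + 2*0² + 2*(√(-5 + 4))³ + 2*0*√(-5 + 4) + 2*0*(√(-5 + 4))²))² = (17 + (0 - 2*I + 2*0 + 2*(√(-1))³ + 2*0*√(-1) + 2*0*(√(-1))²))² = (17 + (0 - 2*I + 0 + 2*I³ + 2*0*I + 2*0*I²))² = (17 + (0 - 2*I + 0 + 2*(-I) + 0 + 2*0*(-1)))² = (17 + (0 - 2*I + 0 - 2*I + 0 + 0))² = (17 - 4*I)²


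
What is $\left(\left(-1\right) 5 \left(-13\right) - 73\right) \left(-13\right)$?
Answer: $104$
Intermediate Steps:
$\left(\left(-1\right) 5 \left(-13\right) - 73\right) \left(-13\right) = \left(\left(-5\right) \left(-13\right) - 73\right) \left(-13\right) = \left(65 - 73\right) \left(-13\right) = \left(-8\right) \left(-13\right) = 104$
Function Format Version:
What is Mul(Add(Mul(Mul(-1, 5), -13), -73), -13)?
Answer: 104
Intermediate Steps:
Mul(Add(Mul(Mul(-1, 5), -13), -73), -13) = Mul(Add(Mul(-5, -13), -73), -13) = Mul(Add(65, -73), -13) = Mul(-8, -13) = 104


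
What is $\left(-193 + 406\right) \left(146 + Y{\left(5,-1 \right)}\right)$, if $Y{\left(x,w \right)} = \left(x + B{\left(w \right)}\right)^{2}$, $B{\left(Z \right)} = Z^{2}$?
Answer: $38766$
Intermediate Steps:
$Y{\left(x,w \right)} = \left(x + w^{2}\right)^{2}$
$\left(-193 + 406\right) \left(146 + Y{\left(5,-1 \right)}\right) = \left(-193 + 406\right) \left(146 + \left(5 + \left(-1\right)^{2}\right)^{2}\right) = 213 \left(146 + \left(5 + 1\right)^{2}\right) = 213 \left(146 + 6^{2}\right) = 213 \left(146 + 36\right) = 213 \cdot 182 = 38766$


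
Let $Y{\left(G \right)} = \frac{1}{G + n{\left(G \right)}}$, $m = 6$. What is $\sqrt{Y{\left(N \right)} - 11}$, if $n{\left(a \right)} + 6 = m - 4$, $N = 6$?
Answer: $\frac{i \sqrt{42}}{2} \approx 3.2404 i$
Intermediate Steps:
$n{\left(a \right)} = -4$ ($n{\left(a \right)} = -6 + \left(6 - 4\right) = -6 + 2 = -4$)
$Y{\left(G \right)} = \frac{1}{-4 + G}$ ($Y{\left(G \right)} = \frac{1}{G - 4} = \frac{1}{-4 + G}$)
$\sqrt{Y{\left(N \right)} - 11} = \sqrt{\frac{1}{-4 + 6} - 11} = \sqrt{\frac{1}{2} - 11} = \sqrt{- \frac{21}{2}} = \frac{i \sqrt{42}}{2}$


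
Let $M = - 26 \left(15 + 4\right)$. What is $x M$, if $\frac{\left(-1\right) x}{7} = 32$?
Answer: $110656$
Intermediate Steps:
$M = -494$ ($M = \left(-26\right) 19 = -494$)
$x = -224$ ($x = \left(-7\right) 32 = -224$)
$x M = \left(-224\right) \left(-494\right) = 110656$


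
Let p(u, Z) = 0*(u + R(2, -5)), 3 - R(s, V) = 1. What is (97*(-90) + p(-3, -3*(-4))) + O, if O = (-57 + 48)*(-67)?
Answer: -8127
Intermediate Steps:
R(s, V) = 2 (R(s, V) = 3 - 1*1 = 3 - 1 = 2)
O = 603 (O = -9*(-67) = 603)
p(u, Z) = 0 (p(u, Z) = 0*(u + 2) = 0*(2 + u) = 0)
(97*(-90) + p(-3, -3*(-4))) + O = (97*(-90) + 0) + 603 = (-8730 + 0) + 603 = -8730 + 603 = -8127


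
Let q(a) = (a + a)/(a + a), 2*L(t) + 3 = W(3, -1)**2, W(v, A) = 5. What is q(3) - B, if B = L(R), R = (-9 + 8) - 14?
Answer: -10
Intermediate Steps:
R = -15 (R = -1 - 14 = -15)
L(t) = 11 (L(t) = -3/2 + (1/2)*5**2 = -3/2 + (1/2)*25 = -3/2 + 25/2 = 11)
B = 11
q(a) = 1 (q(a) = (2*a)/((2*a)) = (2*a)*(1/(2*a)) = 1)
q(3) - B = 1 - 1*11 = 1 - 11 = -10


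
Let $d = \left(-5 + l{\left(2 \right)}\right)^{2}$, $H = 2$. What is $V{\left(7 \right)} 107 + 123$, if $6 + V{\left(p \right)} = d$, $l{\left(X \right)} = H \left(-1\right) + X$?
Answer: $2156$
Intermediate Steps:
$l{\left(X \right)} = -2 + X$ ($l{\left(X \right)} = 2 \left(-1\right) + X = -2 + X$)
$d = 25$ ($d = \left(-5 + \left(-2 + 2\right)\right)^{2} = \left(-5 + 0\right)^{2} = \left(-5\right)^{2} = 25$)
$V{\left(p \right)} = 19$ ($V{\left(p \right)} = -6 + 25 = 19$)
$V{\left(7 \right)} 107 + 123 = 19 \cdot 107 + 123 = 2033 + 123 = 2156$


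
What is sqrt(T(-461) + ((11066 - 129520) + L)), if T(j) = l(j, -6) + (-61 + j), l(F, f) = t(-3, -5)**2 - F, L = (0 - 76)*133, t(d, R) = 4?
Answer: I*sqrt(128607) ≈ 358.62*I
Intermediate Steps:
L = -10108 (L = -76*133 = -10108)
l(F, f) = 16 - F (l(F, f) = 4**2 - F = 16 - F)
T(j) = -45 (T(j) = (16 - j) + (-61 + j) = -45)
sqrt(T(-461) + ((11066 - 129520) + L)) = sqrt(-45 + ((11066 - 129520) - 10108)) = sqrt(-45 + (-118454 - 10108)) = sqrt(-45 - 128562) = sqrt(-128607) = I*sqrt(128607)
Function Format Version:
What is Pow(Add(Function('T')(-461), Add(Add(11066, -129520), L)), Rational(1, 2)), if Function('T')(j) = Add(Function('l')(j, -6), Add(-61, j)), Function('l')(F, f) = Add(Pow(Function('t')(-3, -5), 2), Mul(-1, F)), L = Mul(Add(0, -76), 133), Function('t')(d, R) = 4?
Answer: Mul(I, Pow(128607, Rational(1, 2))) ≈ Mul(358.62, I)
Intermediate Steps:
L = -10108 (L = Mul(-76, 133) = -10108)
Function('l')(F, f) = Add(16, Mul(-1, F)) (Function('l')(F, f) = Add(Pow(4, 2), Mul(-1, F)) = Add(16, Mul(-1, F)))
Function('T')(j) = -45 (Function('T')(j) = Add(Add(16, Mul(-1, j)), Add(-61, j)) = -45)
Pow(Add(Function('T')(-461), Add(Add(11066, -129520), L)), Rational(1, 2)) = Pow(Add(-45, Add(Add(11066, -129520), -10108)), Rational(1, 2)) = Pow(Add(-45, Add(-118454, -10108)), Rational(1, 2)) = Pow(Add(-45, -128562), Rational(1, 2)) = Pow(-128607, Rational(1, 2)) = Mul(I, Pow(128607, Rational(1, 2)))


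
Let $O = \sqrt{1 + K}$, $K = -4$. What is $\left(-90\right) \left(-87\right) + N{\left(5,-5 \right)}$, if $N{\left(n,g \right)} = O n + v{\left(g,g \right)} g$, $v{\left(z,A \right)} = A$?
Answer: $7855 + 5 i \sqrt{3} \approx 7855.0 + 8.6602 i$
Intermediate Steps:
$O = i \sqrt{3}$ ($O = \sqrt{1 - 4} = \sqrt{-3} = i \sqrt{3} \approx 1.732 i$)
$N{\left(n,g \right)} = g^{2} + i n \sqrt{3}$ ($N{\left(n,g \right)} = i \sqrt{3} n + g g = i n \sqrt{3} + g^{2} = g^{2} + i n \sqrt{3}$)
$\left(-90\right) \left(-87\right) + N{\left(5,-5 \right)} = \left(-90\right) \left(-87\right) + \left(\left(-5\right)^{2} + i 5 \sqrt{3}\right) = 7830 + \left(25 + 5 i \sqrt{3}\right) = 7855 + 5 i \sqrt{3}$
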